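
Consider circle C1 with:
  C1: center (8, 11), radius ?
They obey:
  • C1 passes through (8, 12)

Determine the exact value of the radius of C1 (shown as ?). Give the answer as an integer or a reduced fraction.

1. [C1∋P]  r_C1² − 1 = 0  ⇒  r_C1 = 1 (r>0 drops 1)

1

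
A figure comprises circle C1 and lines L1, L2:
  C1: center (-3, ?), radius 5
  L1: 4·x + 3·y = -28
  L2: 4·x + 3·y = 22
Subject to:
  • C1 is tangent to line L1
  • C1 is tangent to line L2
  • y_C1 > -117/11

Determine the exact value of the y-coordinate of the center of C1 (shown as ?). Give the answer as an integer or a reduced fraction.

3

1. [C1‖L1]  y_C1² + (32/3)y_C1 − 41 = 0  ⇒  y_C1 = -41/3 or 3
2. [C1‖L2]  y_C1² − (68/3)y_C1 + 59 = 0  ⇒  y_C1 = 3 or 59/3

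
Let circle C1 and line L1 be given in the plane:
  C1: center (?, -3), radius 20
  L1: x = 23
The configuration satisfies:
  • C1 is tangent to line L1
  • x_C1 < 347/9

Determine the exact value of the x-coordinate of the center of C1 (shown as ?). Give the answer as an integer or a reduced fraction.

3

1. [C1‖L1]  x_C1² − 46x_C1 + 129 = 0  ⇒  x_C1 = 3 or 43
2. given x_C1 < 347/9: keep 3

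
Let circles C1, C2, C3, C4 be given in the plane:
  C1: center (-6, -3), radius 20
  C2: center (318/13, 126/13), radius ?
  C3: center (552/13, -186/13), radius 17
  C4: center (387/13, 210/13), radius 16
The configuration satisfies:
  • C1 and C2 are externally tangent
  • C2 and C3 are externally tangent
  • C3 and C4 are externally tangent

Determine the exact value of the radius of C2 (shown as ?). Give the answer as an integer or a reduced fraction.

13

1. [ext C1·C2]  r_C2² + 40r_C2 − 689 = 0  ⇒  r_C2 = 13 (r>0 drops 1)
2. [ext C2·C3]  r_C2² + 34r_C2 − 611 = 0  ⇒  r_C2 = 13 (r>0 drops 1)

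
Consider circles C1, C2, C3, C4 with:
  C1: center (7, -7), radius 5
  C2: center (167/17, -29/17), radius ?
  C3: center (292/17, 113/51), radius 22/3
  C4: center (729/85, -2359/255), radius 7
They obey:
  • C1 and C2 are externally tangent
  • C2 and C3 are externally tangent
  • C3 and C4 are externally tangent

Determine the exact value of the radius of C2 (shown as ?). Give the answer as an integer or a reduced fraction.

1. [ext C1·C2]  r_C2² + 10r_C2 − 11 = 0  ⇒  r_C2 = 1 (r>0 drops 1)
2. [ext C2·C3]  r_C2² + (44/3)r_C2 − 47/3 = 0  ⇒  r_C2 = 1 (r>0 drops 1)

1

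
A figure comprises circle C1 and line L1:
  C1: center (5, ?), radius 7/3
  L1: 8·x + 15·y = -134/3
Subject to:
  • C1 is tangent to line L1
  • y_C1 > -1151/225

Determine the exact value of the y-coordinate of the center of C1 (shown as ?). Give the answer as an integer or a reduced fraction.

1. [C1‖L1]  y_C1² + (508/45)y_C1 + 373/15 = 0  ⇒  y_C1 = -373/45 or -3
2. given y_C1 > -1151/225: keep -3

-3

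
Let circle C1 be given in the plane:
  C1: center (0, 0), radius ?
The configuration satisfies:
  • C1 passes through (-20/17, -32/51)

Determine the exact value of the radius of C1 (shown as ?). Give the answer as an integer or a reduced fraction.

4/3

1. [C1∋P]  r_C1² − 16/9 = 0  ⇒  r_C1 = 4/3 (r>0 drops 1)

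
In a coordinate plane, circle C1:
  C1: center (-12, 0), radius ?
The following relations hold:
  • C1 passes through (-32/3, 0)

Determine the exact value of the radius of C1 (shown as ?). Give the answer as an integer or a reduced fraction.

1. [C1∋P]  r_C1² − 16/9 = 0  ⇒  r_C1 = 4/3 (r>0 drops 1)

4/3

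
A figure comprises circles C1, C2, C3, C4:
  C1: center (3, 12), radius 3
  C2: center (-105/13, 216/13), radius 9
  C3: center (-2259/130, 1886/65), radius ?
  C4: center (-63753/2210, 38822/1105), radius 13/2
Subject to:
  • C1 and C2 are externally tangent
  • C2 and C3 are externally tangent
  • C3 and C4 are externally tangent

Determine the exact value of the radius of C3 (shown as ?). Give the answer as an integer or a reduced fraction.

13/2

1. [ext C2·C3]  r_C3² + 18r_C3 − 637/4 = 0  ⇒  r_C3 = 13/2 (r>0 drops 1)
2. [ext C3·C4]  r_C3² + 13r_C3 − 507/4 = 0  ⇒  r_C3 = 13/2 (r>0 drops 1)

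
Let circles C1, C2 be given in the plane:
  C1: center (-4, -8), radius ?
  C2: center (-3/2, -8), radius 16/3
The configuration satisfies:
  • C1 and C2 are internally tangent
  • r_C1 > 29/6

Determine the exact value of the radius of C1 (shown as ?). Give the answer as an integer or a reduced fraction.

47/6

1. [int C1,C2]  r_C1² − (32/3)r_C1 + 799/36 = 0  ⇒  r_C1 = 17/6 or 47/6
2. given r_C1 > 29/6: keep 47/6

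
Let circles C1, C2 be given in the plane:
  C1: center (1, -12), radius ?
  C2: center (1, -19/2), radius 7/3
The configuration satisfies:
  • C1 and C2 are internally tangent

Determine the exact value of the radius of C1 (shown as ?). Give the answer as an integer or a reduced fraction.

1. [int C1,C2]  r_C1² − (14/3)r_C1 − 29/36 = 0  ⇒  r_C1 = 29/6 (r>0 drops 1)

29/6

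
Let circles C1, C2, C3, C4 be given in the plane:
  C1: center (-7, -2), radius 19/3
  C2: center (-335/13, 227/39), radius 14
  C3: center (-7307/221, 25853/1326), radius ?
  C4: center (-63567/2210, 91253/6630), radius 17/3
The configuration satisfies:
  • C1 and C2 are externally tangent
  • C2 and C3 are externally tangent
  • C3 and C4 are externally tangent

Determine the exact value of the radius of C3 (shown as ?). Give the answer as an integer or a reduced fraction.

1. [ext C2·C3]  r_C3² + 28r_C3 − 177/4 = 0  ⇒  r_C3 = 3/2 (r>0 drops 1)
2. [ext C3·C4]  r_C3² + (34/3)r_C3 − 77/4 = 0  ⇒  r_C3 = 3/2 (r>0 drops 1)

3/2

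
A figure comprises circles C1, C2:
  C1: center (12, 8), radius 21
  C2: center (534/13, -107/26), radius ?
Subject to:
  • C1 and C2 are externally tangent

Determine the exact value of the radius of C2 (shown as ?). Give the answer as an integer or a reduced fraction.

1. [ext C1·C2]  r_C2² + 42r_C2 − 2205/4 = 0  ⇒  r_C2 = 21/2 (r>0 drops 1)

21/2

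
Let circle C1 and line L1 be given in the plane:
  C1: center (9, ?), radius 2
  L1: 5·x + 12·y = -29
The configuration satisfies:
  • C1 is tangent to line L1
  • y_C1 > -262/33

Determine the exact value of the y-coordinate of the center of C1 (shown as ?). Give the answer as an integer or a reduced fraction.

1. [C1‖L1]  y_C1² + (37/3)y_C1 + 100/3 = 0  ⇒  y_C1 = -25/3 or -4
2. given y_C1 > -262/33: keep -4

-4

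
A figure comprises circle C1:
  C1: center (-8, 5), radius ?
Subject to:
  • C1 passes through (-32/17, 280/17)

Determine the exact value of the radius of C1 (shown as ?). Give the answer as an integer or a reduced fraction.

13

1. [C1∋P]  r_C1² − 169 = 0  ⇒  r_C1 = 13 (r>0 drops 1)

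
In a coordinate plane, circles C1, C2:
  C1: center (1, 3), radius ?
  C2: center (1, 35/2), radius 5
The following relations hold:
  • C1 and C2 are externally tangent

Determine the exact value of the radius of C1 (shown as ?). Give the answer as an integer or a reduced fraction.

1. [ext C1·C2]  r_C1² + 10r_C1 − 741/4 = 0  ⇒  r_C1 = 19/2 (r>0 drops 1)

19/2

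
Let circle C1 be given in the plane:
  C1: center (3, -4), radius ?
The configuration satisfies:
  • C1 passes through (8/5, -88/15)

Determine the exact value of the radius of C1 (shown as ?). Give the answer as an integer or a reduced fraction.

1. [C1∋P]  r_C1² − 49/9 = 0  ⇒  r_C1 = 7/3 (r>0 drops 1)

7/3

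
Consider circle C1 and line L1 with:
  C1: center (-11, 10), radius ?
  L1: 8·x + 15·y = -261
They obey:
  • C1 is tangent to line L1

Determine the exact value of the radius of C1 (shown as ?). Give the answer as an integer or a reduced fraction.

1. [C1‖L1]  r_C1² − 361 = 0  ⇒  r_C1 = 19 (r>0 drops 1)

19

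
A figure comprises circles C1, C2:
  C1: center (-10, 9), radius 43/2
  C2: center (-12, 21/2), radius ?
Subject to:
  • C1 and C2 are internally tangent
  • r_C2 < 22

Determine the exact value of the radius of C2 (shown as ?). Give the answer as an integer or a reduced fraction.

1. [int C1,C2]  r_C2² − 43r_C2 + 456 = 0  ⇒  r_C2 = 19 or 24
2. given r_C2 < 22: keep 19

19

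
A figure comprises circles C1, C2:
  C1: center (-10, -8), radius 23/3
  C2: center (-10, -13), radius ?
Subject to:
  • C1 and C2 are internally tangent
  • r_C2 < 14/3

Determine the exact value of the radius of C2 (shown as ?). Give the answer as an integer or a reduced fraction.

1. [int C1,C2]  r_C2² − (46/3)r_C2 + 304/9 = 0  ⇒  r_C2 = 8/3 or 38/3
2. given r_C2 < 14/3: keep 8/3

8/3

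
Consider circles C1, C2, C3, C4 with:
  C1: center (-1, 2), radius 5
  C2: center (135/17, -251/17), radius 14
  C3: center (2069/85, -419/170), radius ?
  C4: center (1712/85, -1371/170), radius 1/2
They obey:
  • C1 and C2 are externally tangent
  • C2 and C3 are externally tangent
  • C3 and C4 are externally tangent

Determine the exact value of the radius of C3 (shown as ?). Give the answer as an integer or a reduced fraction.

1. [ext C2·C3]  r_C3² + 28r_C3 − 897/4 = 0  ⇒  r_C3 = 13/2 (r>0 drops 1)
2. [ext C3·C4]  r_C3² + 1r_C3 − 195/4 = 0  ⇒  r_C3 = 13/2 (r>0 drops 1)

13/2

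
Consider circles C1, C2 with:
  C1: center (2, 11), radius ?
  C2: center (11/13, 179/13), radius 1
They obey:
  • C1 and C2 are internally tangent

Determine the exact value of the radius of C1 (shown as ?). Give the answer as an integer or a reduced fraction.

1. [int C1,C2]  r_C1² − 2r_C1 − 8 = 0  ⇒  r_C1 = 4 (r>0 drops 1)

4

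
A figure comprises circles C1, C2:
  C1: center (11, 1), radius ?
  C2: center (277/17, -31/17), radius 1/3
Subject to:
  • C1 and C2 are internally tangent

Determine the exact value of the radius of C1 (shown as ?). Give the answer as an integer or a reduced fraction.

19/3

1. [int C1,C2]  r_C1² − (2/3)r_C1 − 323/9 = 0  ⇒  r_C1 = 19/3 (r>0 drops 1)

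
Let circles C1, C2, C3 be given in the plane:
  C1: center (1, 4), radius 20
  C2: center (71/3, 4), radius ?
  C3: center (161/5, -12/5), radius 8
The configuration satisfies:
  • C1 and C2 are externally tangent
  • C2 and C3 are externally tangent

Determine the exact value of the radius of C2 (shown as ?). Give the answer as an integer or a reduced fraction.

8/3

1. [ext C1·C2]  r_C2² + 40r_C2 − 1024/9 = 0  ⇒  r_C2 = 8/3 (r>0 drops 1)
2. [ext C2·C3]  r_C2² + 16r_C2 − 448/9 = 0  ⇒  r_C2 = 8/3 (r>0 drops 1)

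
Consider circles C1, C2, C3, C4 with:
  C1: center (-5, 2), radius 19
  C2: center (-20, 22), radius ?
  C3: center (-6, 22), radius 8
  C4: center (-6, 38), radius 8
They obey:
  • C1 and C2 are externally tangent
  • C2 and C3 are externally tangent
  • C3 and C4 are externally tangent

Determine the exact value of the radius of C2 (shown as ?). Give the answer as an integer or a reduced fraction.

6

1. [ext C1·C2]  r_C2² + 38r_C2 − 264 = 0  ⇒  r_C2 = 6 (r>0 drops 1)
2. [ext C2·C3]  r_C2² + 16r_C2 − 132 = 0  ⇒  r_C2 = 6 (r>0 drops 1)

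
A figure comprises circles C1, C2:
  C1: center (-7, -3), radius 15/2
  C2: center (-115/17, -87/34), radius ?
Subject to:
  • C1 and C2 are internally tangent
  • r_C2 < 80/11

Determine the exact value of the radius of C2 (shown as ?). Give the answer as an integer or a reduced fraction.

1. [int C1,C2]  r_C2² − 15r_C2 + 56 = 0  ⇒  r_C2 = 7 or 8
2. given r_C2 < 80/11: keep 7

7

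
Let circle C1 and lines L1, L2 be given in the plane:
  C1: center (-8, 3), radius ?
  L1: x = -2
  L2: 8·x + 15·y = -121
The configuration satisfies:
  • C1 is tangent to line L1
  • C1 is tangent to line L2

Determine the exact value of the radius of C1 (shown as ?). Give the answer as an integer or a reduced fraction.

1. [C1‖L1]  r_C1² − 36 = 0  ⇒  r_C1 = 6 (r>0 drops 1)
2. [C1‖L2]  r_C1² − 36 = 0  ⇒  r_C1 = 6 (r>0 drops 1)

6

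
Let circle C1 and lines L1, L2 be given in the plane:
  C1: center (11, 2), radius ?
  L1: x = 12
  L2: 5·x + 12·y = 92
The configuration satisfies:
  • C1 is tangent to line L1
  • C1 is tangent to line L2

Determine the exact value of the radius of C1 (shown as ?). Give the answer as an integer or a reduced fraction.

1

1. [C1‖L1]  r_C1² − 1 = 0  ⇒  r_C1 = 1 (r>0 drops 1)
2. [C1‖L2]  r_C1² − 1 = 0  ⇒  r_C1 = 1 (r>0 drops 1)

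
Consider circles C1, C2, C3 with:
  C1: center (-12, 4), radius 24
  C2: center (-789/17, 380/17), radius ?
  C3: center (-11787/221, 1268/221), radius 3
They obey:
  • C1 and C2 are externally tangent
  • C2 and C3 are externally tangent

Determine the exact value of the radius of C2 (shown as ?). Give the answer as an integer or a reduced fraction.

15

1. [ext C1·C2]  r_C2² + 48r_C2 − 945 = 0  ⇒  r_C2 = 15 (r>0 drops 1)
2. [ext C2·C3]  r_C2² + 6r_C2 − 315 = 0  ⇒  r_C2 = 15 (r>0 drops 1)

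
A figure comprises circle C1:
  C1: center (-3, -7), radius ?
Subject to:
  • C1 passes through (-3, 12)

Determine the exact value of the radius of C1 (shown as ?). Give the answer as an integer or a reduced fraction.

1. [C1∋P]  r_C1² − 361 = 0  ⇒  r_C1 = 19 (r>0 drops 1)

19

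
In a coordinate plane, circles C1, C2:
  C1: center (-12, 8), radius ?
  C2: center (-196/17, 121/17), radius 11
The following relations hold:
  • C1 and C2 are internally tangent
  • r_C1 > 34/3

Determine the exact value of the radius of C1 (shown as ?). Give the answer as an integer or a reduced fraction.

1. [int C1,C2]  r_C1² − 22r_C1 + 120 = 0  ⇒  r_C1 = 10 or 12
2. given r_C1 > 34/3: keep 12

12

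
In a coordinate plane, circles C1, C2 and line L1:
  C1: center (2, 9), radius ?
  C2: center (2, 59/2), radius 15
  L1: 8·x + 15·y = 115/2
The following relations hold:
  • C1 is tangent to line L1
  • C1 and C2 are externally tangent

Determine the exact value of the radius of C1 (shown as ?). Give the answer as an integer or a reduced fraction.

11/2

1. [C1‖L1]  r_C1² − 121/4 = 0  ⇒  r_C1 = 11/2 (r>0 drops 1)
2. [ext C1·C2]  r_C1² + 30r_C1 − 781/4 = 0  ⇒  r_C1 = 11/2 (r>0 drops 1)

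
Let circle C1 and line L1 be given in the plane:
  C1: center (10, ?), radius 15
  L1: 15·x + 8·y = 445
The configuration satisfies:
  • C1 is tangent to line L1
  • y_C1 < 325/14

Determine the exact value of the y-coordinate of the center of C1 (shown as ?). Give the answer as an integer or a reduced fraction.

1. [C1‖L1]  y_C1² − (295/4)y_C1 + 1375/4 = 0  ⇒  y_C1 = 5 or 275/4
2. given y_C1 < 325/14: keep 5

5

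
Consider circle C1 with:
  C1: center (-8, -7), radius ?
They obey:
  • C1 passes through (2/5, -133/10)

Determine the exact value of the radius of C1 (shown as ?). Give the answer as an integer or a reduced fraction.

1. [C1∋P]  r_C1² − 441/4 = 0  ⇒  r_C1 = 21/2 (r>0 drops 1)

21/2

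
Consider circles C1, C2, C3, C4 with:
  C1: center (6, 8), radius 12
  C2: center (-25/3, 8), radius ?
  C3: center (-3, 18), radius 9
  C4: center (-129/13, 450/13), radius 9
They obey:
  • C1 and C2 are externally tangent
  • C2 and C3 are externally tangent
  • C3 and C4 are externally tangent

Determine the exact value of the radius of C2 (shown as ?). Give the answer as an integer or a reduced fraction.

7/3

1. [ext C1·C2]  r_C2² + 24r_C2 − 553/9 = 0  ⇒  r_C2 = 7/3 (r>0 drops 1)
2. [ext C2·C3]  r_C2² + 18r_C2 − 427/9 = 0  ⇒  r_C2 = 7/3 (r>0 drops 1)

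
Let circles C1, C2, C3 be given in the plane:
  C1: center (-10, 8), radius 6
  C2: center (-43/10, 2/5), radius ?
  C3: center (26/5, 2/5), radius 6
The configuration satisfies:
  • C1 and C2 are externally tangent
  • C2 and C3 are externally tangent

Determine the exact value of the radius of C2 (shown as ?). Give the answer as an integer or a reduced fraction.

7/2

1. [ext C1·C2]  r_C2² + 12r_C2 − 217/4 = 0  ⇒  r_C2 = 7/2 (r>0 drops 1)
2. [ext C2·C3]  r_C2² + 12r_C2 − 217/4 = 0  ⇒  r_C2 = 7/2 (r>0 drops 1)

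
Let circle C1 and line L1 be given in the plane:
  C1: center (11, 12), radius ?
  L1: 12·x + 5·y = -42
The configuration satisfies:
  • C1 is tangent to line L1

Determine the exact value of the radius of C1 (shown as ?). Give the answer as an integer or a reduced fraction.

18

1. [C1‖L1]  r_C1² − 324 = 0  ⇒  r_C1 = 18 (r>0 drops 1)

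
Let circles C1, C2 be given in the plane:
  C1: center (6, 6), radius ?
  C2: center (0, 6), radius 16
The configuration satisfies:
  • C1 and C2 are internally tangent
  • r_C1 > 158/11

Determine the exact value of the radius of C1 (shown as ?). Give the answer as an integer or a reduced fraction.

22

1. [int C1,C2]  r_C1² − 32r_C1 + 220 = 0  ⇒  r_C1 = 10 or 22
2. given r_C1 > 158/11: keep 22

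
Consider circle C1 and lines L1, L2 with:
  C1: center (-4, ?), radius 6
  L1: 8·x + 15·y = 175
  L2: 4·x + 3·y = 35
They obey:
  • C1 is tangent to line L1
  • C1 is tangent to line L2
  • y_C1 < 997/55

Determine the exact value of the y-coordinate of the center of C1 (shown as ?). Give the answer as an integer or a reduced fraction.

1. [C1‖L1]  y_C1² − (138/5)y_C1 + 721/5 = 0  ⇒  y_C1 = 7 or 103/5
2. [C1‖L2]  y_C1² − 34y_C1 + 189 = 0  ⇒  y_C1 = 7 or 27

7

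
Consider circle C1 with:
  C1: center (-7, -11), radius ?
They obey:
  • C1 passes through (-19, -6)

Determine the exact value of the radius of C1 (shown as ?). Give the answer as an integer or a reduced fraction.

1. [C1∋P]  r_C1² − 169 = 0  ⇒  r_C1 = 13 (r>0 drops 1)

13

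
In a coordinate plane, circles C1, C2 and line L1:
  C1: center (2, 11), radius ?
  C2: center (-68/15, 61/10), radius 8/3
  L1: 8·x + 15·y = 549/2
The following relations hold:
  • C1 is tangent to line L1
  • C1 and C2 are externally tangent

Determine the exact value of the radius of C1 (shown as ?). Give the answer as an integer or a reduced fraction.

11/2

1. [C1‖L1]  r_C1² − 121/4 = 0  ⇒  r_C1 = 11/2 (r>0 drops 1)
2. [ext C1·C2]  r_C1² + (16/3)r_C1 − 715/12 = 0  ⇒  r_C1 = 11/2 (r>0 drops 1)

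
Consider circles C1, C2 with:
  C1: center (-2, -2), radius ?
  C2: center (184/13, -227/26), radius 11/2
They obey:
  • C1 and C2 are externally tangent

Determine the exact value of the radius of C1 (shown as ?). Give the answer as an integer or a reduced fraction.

1. [ext C1·C2]  r_C1² + 11r_C1 − 276 = 0  ⇒  r_C1 = 12 (r>0 drops 1)

12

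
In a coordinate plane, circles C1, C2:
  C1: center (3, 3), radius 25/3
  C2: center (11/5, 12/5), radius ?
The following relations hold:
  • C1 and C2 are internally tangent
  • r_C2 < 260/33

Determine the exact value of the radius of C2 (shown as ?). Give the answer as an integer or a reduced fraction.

22/3

1. [int C1,C2]  r_C2² − (50/3)r_C2 + 616/9 = 0  ⇒  r_C2 = 22/3 or 28/3
2. given r_C2 < 260/33: keep 22/3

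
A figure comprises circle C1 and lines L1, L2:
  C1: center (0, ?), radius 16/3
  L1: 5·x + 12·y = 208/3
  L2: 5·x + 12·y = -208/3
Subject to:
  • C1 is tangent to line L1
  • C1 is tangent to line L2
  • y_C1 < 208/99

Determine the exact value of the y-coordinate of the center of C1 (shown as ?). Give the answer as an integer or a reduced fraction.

0

1. [C1‖L1]  y_C1² − (104/9)y_C1 = 0  ⇒  y_C1 = 0 or 104/9
2. [C1‖L2]  y_C1² + (104/9)y_C1 = 0  ⇒  y_C1 = -104/9 or 0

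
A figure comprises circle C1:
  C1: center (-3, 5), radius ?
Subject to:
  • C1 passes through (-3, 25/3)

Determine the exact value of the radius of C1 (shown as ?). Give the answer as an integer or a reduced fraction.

10/3

1. [C1∋P]  r_C1² − 100/9 = 0  ⇒  r_C1 = 10/3 (r>0 drops 1)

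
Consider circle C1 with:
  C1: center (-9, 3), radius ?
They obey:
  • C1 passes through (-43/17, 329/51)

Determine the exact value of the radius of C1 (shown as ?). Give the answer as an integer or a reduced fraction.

1. [C1∋P]  r_C1² − 484/9 = 0  ⇒  r_C1 = 22/3 (r>0 drops 1)

22/3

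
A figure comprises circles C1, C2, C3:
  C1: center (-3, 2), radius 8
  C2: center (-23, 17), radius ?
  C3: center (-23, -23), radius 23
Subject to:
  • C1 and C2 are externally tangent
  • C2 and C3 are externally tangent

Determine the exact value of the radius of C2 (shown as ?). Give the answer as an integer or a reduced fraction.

1. [ext C1·C2]  r_C2² + 16r_C2 − 561 = 0  ⇒  r_C2 = 17 (r>0 drops 1)
2. [ext C2·C3]  r_C2² + 46r_C2 − 1071 = 0  ⇒  r_C2 = 17 (r>0 drops 1)

17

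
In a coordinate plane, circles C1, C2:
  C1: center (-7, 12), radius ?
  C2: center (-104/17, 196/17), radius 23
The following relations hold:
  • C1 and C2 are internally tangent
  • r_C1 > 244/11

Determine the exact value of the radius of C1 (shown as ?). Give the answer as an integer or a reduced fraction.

1. [int C1,C2]  r_C1² − 46r_C1 + 528 = 0  ⇒  r_C1 = 22 or 24
2. given r_C1 > 244/11: keep 24

24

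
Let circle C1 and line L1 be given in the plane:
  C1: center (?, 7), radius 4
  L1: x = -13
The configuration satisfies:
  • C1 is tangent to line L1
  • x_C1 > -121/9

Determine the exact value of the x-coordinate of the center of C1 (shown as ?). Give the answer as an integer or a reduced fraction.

1. [C1‖L1]  x_C1² + 26x_C1 + 153 = 0  ⇒  x_C1 = -17 or -9
2. given x_C1 > -121/9: keep -9

-9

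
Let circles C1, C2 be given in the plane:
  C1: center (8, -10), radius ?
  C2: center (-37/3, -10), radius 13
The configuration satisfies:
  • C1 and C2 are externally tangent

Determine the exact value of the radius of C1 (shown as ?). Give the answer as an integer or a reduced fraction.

22/3

1. [ext C1·C2]  r_C1² + 26r_C1 − 2200/9 = 0  ⇒  r_C1 = 22/3 (r>0 drops 1)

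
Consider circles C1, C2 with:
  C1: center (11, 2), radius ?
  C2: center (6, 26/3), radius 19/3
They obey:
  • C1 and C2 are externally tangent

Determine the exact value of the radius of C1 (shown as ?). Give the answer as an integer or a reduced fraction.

2

1. [ext C1·C2]  r_C1² + (38/3)r_C1 − 88/3 = 0  ⇒  r_C1 = 2 (r>0 drops 1)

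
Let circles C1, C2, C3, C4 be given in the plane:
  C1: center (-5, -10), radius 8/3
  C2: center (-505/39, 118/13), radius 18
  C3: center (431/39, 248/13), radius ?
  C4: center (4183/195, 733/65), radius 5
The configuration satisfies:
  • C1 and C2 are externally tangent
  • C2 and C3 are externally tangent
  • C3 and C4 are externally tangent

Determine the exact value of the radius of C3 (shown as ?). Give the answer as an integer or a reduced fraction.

1. [ext C2·C3]  r_C3² + 36r_C3 − 352 = 0  ⇒  r_C3 = 8 (r>0 drops 1)
2. [ext C3·C4]  r_C3² + 10r_C3 − 144 = 0  ⇒  r_C3 = 8 (r>0 drops 1)

8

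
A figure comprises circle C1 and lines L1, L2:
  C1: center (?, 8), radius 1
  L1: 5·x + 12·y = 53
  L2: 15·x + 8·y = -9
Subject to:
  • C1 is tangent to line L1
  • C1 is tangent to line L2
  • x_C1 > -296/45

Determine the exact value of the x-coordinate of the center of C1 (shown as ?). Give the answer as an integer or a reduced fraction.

-6

1. [C1‖L1]  x_C1² + (86/5)x_C1 + 336/5 = 0  ⇒  x_C1 = -56/5 or -6
2. [C1‖L2]  x_C1² + (146/15)x_C1 + 112/5 = 0  ⇒  x_C1 = -6 or -56/15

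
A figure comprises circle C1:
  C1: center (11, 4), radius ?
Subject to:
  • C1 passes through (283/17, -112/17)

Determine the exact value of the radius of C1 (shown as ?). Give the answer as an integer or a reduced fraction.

1. [C1∋P]  r_C1² − 144 = 0  ⇒  r_C1 = 12 (r>0 drops 1)

12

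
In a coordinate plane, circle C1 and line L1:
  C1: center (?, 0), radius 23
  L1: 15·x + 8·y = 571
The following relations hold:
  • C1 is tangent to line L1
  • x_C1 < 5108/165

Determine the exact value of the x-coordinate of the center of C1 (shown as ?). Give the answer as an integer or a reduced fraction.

1. [C1‖L1]  x_C1² − (1142/15)x_C1 + 3848/5 = 0  ⇒  x_C1 = 12 or 962/15
2. given x_C1 < 5108/165: keep 12

12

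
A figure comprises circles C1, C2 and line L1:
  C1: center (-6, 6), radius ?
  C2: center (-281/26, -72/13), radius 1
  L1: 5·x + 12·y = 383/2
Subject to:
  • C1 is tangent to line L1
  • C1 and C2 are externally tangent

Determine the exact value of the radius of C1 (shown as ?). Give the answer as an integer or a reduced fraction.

23/2

1. [C1‖L1]  r_C1² − 529/4 = 0  ⇒  r_C1 = 23/2 (r>0 drops 1)
2. [ext C1·C2]  r_C1² + 2r_C1 − 621/4 = 0  ⇒  r_C1 = 23/2 (r>0 drops 1)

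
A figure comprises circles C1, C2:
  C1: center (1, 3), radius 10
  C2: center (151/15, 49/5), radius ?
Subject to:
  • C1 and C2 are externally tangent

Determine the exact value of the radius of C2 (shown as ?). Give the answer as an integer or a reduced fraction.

4/3

1. [ext C1·C2]  r_C2² + 20r_C2 − 256/9 = 0  ⇒  r_C2 = 4/3 (r>0 drops 1)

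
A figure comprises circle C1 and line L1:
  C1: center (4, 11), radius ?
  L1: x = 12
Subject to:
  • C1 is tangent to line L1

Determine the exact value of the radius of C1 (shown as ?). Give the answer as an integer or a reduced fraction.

8

1. [C1‖L1]  r_C1² − 64 = 0  ⇒  r_C1 = 8 (r>0 drops 1)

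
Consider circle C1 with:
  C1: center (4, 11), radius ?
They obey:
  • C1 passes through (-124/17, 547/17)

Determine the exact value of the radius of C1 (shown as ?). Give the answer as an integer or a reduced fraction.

1. [C1∋P]  r_C1² − 576 = 0  ⇒  r_C1 = 24 (r>0 drops 1)

24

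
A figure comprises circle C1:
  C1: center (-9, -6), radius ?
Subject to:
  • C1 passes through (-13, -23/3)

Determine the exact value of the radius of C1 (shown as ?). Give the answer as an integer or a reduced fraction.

13/3

1. [C1∋P]  r_C1² − 169/9 = 0  ⇒  r_C1 = 13/3 (r>0 drops 1)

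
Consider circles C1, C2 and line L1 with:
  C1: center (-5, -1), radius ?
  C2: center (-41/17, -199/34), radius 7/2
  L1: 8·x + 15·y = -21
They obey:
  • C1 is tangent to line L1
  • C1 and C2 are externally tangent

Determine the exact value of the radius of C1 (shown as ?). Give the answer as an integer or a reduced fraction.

2

1. [C1‖L1]  r_C1² − 4 = 0  ⇒  r_C1 = 2 (r>0 drops 1)
2. [ext C1·C2]  r_C1² + 7r_C1 − 18 = 0  ⇒  r_C1 = 2 (r>0 drops 1)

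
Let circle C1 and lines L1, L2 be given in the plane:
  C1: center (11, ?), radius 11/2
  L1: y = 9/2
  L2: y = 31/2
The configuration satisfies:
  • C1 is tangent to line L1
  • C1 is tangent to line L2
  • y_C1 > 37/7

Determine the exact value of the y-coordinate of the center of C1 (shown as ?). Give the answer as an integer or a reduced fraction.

1. [C1‖L1]  y_C1² − 9y_C1 − 10 = 0  ⇒  y_C1 = -1 or 10
2. [C1‖L2]  y_C1² − 31y_C1 + 210 = 0  ⇒  y_C1 = 10 or 21

10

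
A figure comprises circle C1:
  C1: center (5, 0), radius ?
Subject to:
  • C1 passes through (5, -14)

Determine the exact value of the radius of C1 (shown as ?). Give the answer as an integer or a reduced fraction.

14

1. [C1∋P]  r_C1² − 196 = 0  ⇒  r_C1 = 14 (r>0 drops 1)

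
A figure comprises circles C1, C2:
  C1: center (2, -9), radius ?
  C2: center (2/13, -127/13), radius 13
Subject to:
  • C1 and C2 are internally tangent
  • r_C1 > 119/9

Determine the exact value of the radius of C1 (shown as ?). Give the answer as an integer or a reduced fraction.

15

1. [int C1,C2]  r_C1² − 26r_C1 + 165 = 0  ⇒  r_C1 = 11 or 15
2. given r_C1 > 119/9: keep 15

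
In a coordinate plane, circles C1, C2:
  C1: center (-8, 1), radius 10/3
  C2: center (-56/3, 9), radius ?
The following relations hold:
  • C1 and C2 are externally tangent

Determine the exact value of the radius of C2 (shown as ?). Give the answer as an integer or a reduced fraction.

10

1. [ext C1·C2]  r_C2² + (20/3)r_C2 − 500/3 = 0  ⇒  r_C2 = 10 (r>0 drops 1)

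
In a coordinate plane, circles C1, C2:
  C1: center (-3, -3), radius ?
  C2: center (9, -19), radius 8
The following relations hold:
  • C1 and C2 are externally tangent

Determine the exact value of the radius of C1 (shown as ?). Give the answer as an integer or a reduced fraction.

1. [ext C1·C2]  r_C1² + 16r_C1 − 336 = 0  ⇒  r_C1 = 12 (r>0 drops 1)

12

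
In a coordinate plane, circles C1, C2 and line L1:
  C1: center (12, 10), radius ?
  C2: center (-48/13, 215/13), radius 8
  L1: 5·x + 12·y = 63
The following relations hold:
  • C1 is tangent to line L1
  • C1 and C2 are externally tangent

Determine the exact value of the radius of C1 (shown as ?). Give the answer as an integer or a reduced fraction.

1. [C1‖L1]  r_C1² − 81 = 0  ⇒  r_C1 = 9 (r>0 drops 1)
2. [ext C1·C2]  r_C1² + 16r_C1 − 225 = 0  ⇒  r_C1 = 9 (r>0 drops 1)

9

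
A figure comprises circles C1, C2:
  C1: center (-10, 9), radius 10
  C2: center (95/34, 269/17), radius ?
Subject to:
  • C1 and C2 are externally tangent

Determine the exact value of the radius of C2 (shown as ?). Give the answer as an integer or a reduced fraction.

9/2

1. [ext C1·C2]  r_C2² + 20r_C2 − 441/4 = 0  ⇒  r_C2 = 9/2 (r>0 drops 1)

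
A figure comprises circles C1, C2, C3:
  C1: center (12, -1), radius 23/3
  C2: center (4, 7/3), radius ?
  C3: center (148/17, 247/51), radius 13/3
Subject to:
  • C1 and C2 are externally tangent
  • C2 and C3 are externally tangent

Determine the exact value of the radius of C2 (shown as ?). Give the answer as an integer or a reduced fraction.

1. [ext C1·C2]  r_C2² + (46/3)r_C2 − 49/3 = 0  ⇒  r_C2 = 1 (r>0 drops 1)
2. [ext C2·C3]  r_C2² + (26/3)r_C2 − 29/3 = 0  ⇒  r_C2 = 1 (r>0 drops 1)

1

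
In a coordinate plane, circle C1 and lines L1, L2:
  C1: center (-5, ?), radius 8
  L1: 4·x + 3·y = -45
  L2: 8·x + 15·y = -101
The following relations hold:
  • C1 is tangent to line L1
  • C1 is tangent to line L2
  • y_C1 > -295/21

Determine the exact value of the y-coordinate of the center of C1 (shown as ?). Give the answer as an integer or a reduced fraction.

5

1. [C1‖L1]  y_C1² + (50/3)y_C1 − 325/3 = 0  ⇒  y_C1 = -65/3 or 5
2. [C1‖L2]  y_C1² + (122/15)y_C1 − 197/3 = 0  ⇒  y_C1 = -197/15 or 5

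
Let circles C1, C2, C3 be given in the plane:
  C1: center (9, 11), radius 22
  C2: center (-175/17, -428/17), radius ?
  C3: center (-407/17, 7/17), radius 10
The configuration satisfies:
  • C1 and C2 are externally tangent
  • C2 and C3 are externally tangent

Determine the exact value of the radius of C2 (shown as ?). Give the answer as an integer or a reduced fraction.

1. [ext C1·C2]  r_C2² + 44r_C2 − 1197 = 0  ⇒  r_C2 = 19 (r>0 drops 1)
2. [ext C2·C3]  r_C2² + 20r_C2 − 741 = 0  ⇒  r_C2 = 19 (r>0 drops 1)

19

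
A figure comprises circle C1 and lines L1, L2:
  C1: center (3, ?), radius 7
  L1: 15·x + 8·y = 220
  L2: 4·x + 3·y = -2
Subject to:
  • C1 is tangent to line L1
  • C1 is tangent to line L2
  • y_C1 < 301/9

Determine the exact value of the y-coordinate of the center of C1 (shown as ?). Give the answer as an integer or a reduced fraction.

1. [C1‖L1]  y_C1² − (175/4)y_C1 + 1029/4 = 0  ⇒  y_C1 = 7 or 147/4
2. [C1‖L2]  y_C1² + (28/3)y_C1 − 343/3 = 0  ⇒  y_C1 = -49/3 or 7

7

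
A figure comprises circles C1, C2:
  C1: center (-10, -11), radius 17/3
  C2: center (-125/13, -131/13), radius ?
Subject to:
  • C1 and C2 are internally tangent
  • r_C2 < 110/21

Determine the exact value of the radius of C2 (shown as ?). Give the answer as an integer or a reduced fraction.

14/3

1. [int C1,C2]  r_C2² − (34/3)r_C2 + 280/9 = 0  ⇒  r_C2 = 14/3 or 20/3
2. given r_C2 < 110/21: keep 14/3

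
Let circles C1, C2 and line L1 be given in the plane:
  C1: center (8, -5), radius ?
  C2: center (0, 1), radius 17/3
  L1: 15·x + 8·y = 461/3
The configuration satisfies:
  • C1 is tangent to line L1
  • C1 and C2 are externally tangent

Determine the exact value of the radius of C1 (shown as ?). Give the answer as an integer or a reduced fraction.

13/3

1. [C1‖L1]  r_C1² − 169/9 = 0  ⇒  r_C1 = 13/3 (r>0 drops 1)
2. [ext C1·C2]  r_C1² + (34/3)r_C1 − 611/9 = 0  ⇒  r_C1 = 13/3 (r>0 drops 1)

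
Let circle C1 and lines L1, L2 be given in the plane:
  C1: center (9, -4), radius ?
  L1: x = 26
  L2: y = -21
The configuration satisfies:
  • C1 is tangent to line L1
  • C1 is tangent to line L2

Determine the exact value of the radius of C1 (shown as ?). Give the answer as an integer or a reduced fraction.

17

1. [C1‖L1]  r_C1² − 289 = 0  ⇒  r_C1 = 17 (r>0 drops 1)
2. [C1‖L2]  r_C1² − 289 = 0  ⇒  r_C1 = 17 (r>0 drops 1)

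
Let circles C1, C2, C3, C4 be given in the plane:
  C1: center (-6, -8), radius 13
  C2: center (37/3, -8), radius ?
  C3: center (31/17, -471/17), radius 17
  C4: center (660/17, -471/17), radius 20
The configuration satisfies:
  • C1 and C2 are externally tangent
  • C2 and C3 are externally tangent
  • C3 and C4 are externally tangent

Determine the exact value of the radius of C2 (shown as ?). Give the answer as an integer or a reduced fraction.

1. [ext C1·C2]  r_C2² + 26r_C2 − 1504/9 = 0  ⇒  r_C2 = 16/3 (r>0 drops 1)
2. [ext C2·C3]  r_C2² + 34r_C2 − 1888/9 = 0  ⇒  r_C2 = 16/3 (r>0 drops 1)

16/3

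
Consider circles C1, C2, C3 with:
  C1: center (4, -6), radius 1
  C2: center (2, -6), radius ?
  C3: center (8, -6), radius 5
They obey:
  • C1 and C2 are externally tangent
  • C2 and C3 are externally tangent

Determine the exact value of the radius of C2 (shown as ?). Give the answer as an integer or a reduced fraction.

1

1. [ext C1·C2]  r_C2² + 2r_C2 − 3 = 0  ⇒  r_C2 = 1 (r>0 drops 1)
2. [ext C2·C3]  r_C2² + 10r_C2 − 11 = 0  ⇒  r_C2 = 1 (r>0 drops 1)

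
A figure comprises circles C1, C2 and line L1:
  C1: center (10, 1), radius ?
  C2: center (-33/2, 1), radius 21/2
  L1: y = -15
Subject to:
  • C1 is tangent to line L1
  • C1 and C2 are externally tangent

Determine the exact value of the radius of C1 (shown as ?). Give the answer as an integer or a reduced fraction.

16

1. [C1‖L1]  r_C1² − 256 = 0  ⇒  r_C1 = 16 (r>0 drops 1)
2. [ext C1·C2]  r_C1² + 21r_C1 − 592 = 0  ⇒  r_C1 = 16 (r>0 drops 1)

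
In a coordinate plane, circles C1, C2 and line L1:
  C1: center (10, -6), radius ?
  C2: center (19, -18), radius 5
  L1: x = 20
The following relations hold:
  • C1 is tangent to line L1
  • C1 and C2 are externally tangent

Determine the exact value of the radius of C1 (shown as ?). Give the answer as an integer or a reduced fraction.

10

1. [C1‖L1]  r_C1² − 100 = 0  ⇒  r_C1 = 10 (r>0 drops 1)
2. [ext C1·C2]  r_C1² + 10r_C1 − 200 = 0  ⇒  r_C1 = 10 (r>0 drops 1)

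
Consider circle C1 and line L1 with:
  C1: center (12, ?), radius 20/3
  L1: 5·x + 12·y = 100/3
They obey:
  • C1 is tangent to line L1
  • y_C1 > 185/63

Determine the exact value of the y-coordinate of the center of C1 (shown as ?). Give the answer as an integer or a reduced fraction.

1. [C1‖L1]  y_C1² + (40/9)y_C1 − 425/9 = 0  ⇒  y_C1 = -85/9 or 5
2. given y_C1 > 185/63: keep 5

5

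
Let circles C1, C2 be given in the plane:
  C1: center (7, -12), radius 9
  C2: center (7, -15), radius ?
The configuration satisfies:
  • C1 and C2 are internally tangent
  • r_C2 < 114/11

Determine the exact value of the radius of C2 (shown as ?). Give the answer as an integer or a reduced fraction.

1. [int C1,C2]  r_C2² − 18r_C2 + 72 = 0  ⇒  r_C2 = 6 or 12
2. given r_C2 < 114/11: keep 6

6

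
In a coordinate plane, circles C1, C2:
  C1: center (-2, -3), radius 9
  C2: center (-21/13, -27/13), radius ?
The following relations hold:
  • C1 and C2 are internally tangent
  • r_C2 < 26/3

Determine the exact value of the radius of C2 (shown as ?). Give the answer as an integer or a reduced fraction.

8

1. [int C1,C2]  r_C2² − 18r_C2 + 80 = 0  ⇒  r_C2 = 8 or 10
2. given r_C2 < 26/3: keep 8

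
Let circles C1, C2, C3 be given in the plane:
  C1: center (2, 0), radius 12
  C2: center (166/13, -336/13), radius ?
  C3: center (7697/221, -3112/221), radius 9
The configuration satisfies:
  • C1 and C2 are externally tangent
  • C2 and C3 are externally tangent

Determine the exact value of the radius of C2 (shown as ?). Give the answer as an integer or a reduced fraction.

1. [ext C1·C2]  r_C2² + 24r_C2 − 640 = 0  ⇒  r_C2 = 16 (r>0 drops 1)
2. [ext C2·C3]  r_C2² + 18r_C2 − 544 = 0  ⇒  r_C2 = 16 (r>0 drops 1)

16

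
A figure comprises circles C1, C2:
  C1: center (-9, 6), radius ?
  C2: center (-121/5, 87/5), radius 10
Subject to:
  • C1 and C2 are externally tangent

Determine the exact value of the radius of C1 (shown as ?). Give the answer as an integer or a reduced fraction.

1. [ext C1·C2]  r_C1² + 20r_C1 − 261 = 0  ⇒  r_C1 = 9 (r>0 drops 1)

9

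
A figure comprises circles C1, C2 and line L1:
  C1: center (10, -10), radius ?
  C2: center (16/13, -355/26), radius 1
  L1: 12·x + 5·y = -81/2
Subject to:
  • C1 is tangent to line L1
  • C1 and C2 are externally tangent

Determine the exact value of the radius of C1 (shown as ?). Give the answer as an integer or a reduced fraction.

1. [C1‖L1]  r_C1² − 289/4 = 0  ⇒  r_C1 = 17/2 (r>0 drops 1)
2. [ext C1·C2]  r_C1² + 2r_C1 − 357/4 = 0  ⇒  r_C1 = 17/2 (r>0 drops 1)

17/2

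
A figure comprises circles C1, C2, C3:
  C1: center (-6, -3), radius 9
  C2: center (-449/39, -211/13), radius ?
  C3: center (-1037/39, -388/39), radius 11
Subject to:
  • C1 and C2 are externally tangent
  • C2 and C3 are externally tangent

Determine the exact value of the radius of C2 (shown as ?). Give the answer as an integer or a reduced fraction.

1. [ext C1·C2]  r_C2² + 18r_C2 − 1120/9 = 0  ⇒  r_C2 = 16/3 (r>0 drops 1)
2. [ext C2·C3]  r_C2² + 22r_C2 − 1312/9 = 0  ⇒  r_C2 = 16/3 (r>0 drops 1)

16/3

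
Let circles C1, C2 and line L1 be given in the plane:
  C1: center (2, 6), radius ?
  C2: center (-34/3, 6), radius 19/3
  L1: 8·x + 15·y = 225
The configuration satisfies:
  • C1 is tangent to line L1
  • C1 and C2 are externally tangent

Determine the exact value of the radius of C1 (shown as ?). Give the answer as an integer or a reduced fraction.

1. [C1‖L1]  r_C1² − 49 = 0  ⇒  r_C1 = 7 (r>0 drops 1)
2. [ext C1·C2]  r_C1² + (38/3)r_C1 − 413/3 = 0  ⇒  r_C1 = 7 (r>0 drops 1)

7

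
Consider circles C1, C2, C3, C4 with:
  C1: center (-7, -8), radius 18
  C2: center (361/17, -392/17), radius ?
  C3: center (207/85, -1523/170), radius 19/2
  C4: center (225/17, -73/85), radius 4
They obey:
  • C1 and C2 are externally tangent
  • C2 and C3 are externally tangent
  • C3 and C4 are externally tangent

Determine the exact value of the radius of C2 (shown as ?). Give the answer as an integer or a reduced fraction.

1. [ext C1·C2]  r_C2² + 36r_C2 − 700 = 0  ⇒  r_C2 = 14 (r>0 drops 1)
2. [ext C2·C3]  r_C2² + 19r_C2 − 462 = 0  ⇒  r_C2 = 14 (r>0 drops 1)

14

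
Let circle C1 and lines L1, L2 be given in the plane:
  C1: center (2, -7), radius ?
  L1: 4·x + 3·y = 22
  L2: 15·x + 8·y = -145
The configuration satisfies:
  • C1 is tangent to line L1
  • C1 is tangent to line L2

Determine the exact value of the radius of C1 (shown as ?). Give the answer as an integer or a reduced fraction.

1. [C1‖L1]  r_C1² − 49 = 0  ⇒  r_C1 = 7 (r>0 drops 1)
2. [C1‖L2]  r_C1² − 49 = 0  ⇒  r_C1 = 7 (r>0 drops 1)

7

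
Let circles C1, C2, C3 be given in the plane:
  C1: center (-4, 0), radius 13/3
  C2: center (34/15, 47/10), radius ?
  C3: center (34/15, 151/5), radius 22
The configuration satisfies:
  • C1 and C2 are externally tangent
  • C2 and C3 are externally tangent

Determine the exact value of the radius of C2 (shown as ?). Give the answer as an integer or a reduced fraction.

1. [ext C1·C2]  r_C2² + (26/3)r_C2 − 511/12 = 0  ⇒  r_C2 = 7/2 (r>0 drops 1)
2. [ext C2·C3]  r_C2² + 44r_C2 − 665/4 = 0  ⇒  r_C2 = 7/2 (r>0 drops 1)

7/2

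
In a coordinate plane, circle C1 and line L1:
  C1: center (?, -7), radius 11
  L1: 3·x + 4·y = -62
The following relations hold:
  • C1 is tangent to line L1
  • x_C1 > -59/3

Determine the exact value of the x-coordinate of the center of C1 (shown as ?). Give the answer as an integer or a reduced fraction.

7

1. [C1‖L1]  x_C1² + (68/3)x_C1 − 623/3 = 0  ⇒  x_C1 = -89/3 or 7
2. given x_C1 > -59/3: keep 7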